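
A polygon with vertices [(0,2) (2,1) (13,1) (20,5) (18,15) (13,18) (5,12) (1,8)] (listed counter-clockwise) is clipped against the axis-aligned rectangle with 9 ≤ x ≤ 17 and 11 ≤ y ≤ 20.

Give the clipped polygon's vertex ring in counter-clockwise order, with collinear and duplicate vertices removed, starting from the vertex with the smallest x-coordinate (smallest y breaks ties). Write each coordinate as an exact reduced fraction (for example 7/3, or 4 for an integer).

1. After x ≥ 9: [(9,1) (13,1) (20,5) (18,15) (13,18) (9,15)]
2. After x ≤ 17: [(9,1) (13,1) (17,23/7) (17,78/5) (13,18) (9,15)]
3. After y ≥ 11: [(9,11) (17,11) (17,78/5) (13,18) (9,15)]
4. After y ≤ 20: [(9,11) (17,11) (17,78/5) (13,18) (9,15)]
5. Canonical ring: [(9,11) (17,11) (17,78/5) (13,18) (9,15)]

Clipped polygon: [(9,11) (17,11) (17,78/5) (13,18) (9,15)]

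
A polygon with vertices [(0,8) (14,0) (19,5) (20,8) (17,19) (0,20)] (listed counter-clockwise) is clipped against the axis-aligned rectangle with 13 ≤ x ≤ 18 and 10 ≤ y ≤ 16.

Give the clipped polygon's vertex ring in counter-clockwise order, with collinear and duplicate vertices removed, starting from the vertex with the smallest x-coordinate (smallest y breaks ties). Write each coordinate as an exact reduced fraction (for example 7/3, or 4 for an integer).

1. After x ≥ 13: [(13,4/7) (14,0) (19,5) (20,8) (17,19) (13,327/17)]
2. After x ≤ 18: [(13,4/7) (14,0) (18,4) (18,46/3) (17,19) (13,327/17)]
3. After y ≥ 10: [(13,10) (18,10) (18,46/3) (17,19) (13,327/17)]
4. After y ≤ 16: [(13,16) (13,10) (18,10) (18,46/3) (196/11,16)]
5. Canonical ring: [(13,10) (18,10) (18,46/3) (196/11,16) (13,16)]

Clipped polygon: [(13,10) (18,10) (18,46/3) (196/11,16) (13,16)]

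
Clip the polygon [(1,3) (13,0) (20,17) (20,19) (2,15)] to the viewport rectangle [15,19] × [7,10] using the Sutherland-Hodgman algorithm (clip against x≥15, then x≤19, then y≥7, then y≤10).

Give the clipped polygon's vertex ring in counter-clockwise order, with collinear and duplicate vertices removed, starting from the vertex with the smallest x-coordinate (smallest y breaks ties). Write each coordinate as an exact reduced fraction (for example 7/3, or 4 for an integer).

1. After x ≥ 15: [(15,34/7) (20,17) (20,19) (15,161/9)]
2. After x ≤ 19: [(15,34/7) (19,102/7) (19,169/9) (15,161/9)]
3. After y ≥ 7: [(15,7) (270/17,7) (19,102/7) (19,169/9) (15,161/9)]
4. After y ≤ 10: [(15,10) (15,7) (270/17,7) (291/17,10)]
5. Canonical ring: [(15,7) (270/17,7) (291/17,10) (15,10)]

Clipped polygon: [(15,7) (270/17,7) (291/17,10) (15,10)]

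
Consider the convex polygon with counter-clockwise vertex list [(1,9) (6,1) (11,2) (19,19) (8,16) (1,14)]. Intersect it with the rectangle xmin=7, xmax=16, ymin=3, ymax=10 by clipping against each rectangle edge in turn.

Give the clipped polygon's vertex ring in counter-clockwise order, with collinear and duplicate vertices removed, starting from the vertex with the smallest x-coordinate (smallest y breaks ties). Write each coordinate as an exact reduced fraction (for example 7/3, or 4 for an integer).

1. After x ≥ 7: [(7,6/5) (11,2) (19,19) (8,16) (7,110/7)]
2. After x ≤ 16: [(7,6/5) (11,2) (16,101/8) (16,200/11) (8,16) (7,110/7)]
3. After y ≥ 3: [(7,3) (195/17,3) (16,101/8) (16,200/11) (8,16) (7,110/7)]
4. After y ≤ 10: [(7,10) (7,3) (195/17,3) (251/17,10)]
5. Canonical ring: [(7,3) (195/17,3) (251/17,10) (7,10)]

Clipped polygon: [(7,3) (195/17,3) (251/17,10) (7,10)]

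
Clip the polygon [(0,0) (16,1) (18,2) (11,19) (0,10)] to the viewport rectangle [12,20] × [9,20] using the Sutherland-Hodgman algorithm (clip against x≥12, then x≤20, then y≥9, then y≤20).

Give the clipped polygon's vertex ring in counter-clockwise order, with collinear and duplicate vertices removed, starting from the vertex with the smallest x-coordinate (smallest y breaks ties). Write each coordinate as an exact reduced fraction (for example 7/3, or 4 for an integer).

Clipped polygon: [(12,9) (257/17,9) (12,116/7)]

1. After x ≥ 12: [(12,3/4) (16,1) (18,2) (12,116/7)]
2. After x ≤ 20: [(12,3/4) (16,1) (18,2) (12,116/7)]
3. After y ≥ 9: [(12,9) (257/17,9) (12,116/7)]
4. After y ≤ 20: [(12,9) (257/17,9) (12,116/7)]
5. Canonical ring: [(12,9) (257/17,9) (12,116/7)]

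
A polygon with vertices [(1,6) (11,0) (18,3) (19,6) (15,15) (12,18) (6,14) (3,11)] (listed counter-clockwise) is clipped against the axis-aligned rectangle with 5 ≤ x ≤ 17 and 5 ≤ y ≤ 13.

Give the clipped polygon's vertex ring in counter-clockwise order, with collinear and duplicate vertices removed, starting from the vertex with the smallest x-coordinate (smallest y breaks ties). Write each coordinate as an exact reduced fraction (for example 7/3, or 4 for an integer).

1. After x ≥ 5: [(5,18/5) (11,0) (18,3) (19,6) (15,15) (12,18) (6,14) (5,13)]
2. After x ≤ 17: [(5,18/5) (11,0) (17,18/7) (17,21/2) (15,15) (12,18) (6,14) (5,13)]
3. After y ≥ 5: [(5,5) (17,5) (17,21/2) (15,15) (12,18) (6,14) (5,13)]
4. After y ≤ 13: [(5,5) (17,5) (17,21/2) (143/9,13) (5,13) (5,13)]
5. Canonical ring: [(5,5) (17,5) (17,21/2) (143/9,13) (5,13)]

Clipped polygon: [(5,5) (17,5) (17,21/2) (143/9,13) (5,13)]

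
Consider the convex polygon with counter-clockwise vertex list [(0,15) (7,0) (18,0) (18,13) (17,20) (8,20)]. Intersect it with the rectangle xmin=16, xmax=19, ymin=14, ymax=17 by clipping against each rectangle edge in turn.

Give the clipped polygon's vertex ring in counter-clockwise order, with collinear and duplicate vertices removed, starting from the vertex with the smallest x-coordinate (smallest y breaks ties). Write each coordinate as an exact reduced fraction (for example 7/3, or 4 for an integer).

Clipped polygon: [(16,14) (125/7,14) (122/7,17) (16,17)]

1. After x ≥ 16: [(16,0) (18,0) (18,13) (17,20) (16,20)]
2. After x ≤ 19: [(16,0) (18,0) (18,13) (17,20) (16,20)]
3. After y ≥ 14: [(16,14) (125/7,14) (17,20) (16,20)]
4. After y ≤ 17: [(16,17) (16,14) (125/7,14) (122/7,17)]
5. Canonical ring: [(16,14) (125/7,14) (122/7,17) (16,17)]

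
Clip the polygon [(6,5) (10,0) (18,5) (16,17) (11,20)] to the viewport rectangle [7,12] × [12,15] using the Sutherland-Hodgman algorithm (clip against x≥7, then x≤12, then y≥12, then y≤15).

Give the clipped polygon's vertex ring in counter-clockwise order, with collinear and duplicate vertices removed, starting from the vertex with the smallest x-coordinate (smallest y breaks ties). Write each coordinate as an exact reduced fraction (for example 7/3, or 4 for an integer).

1. After x ≥ 7: [(7,8) (7,15/4) (10,0) (18,5) (16,17) (11,20)]
2. After x ≤ 12: [(7,8) (7,15/4) (10,0) (12,5/4) (12,97/5) (11,20)]
3. After y ≥ 12: [(25/3,12) (12,12) (12,97/5) (11,20)]
4. After y ≤ 15: [(28/3,15) (25/3,12) (12,12) (12,15)]
5. Canonical ring: [(25/3,12) (12,12) (12,15) (28/3,15)]

Clipped polygon: [(25/3,12) (12,12) (12,15) (28/3,15)]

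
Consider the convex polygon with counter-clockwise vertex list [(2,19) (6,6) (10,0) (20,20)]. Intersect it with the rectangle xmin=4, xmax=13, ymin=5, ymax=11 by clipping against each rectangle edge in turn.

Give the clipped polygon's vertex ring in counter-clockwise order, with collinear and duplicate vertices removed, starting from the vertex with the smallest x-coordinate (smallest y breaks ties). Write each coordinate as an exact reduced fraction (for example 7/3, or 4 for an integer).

1. After x ≥ 4: [(4,172/9) (4,25/2) (6,6) (10,0) (20,20)]
2. After x ≤ 13: [(13,353/18) (4,172/9) (4,25/2) (6,6) (10,0) (13,6)]
3. After y ≥ 5: [(13,353/18) (4,172/9) (4,25/2) (6,6) (20/3,5) (25/2,5) (13,6)]
4. After y ≤ 11: [(13,11) (58/13,11) (6,6) (20/3,5) (25/2,5) (13,6)]
5. Canonical ring: [(58/13,11) (6,6) (20/3,5) (25/2,5) (13,6) (13,11)]

Clipped polygon: [(58/13,11) (6,6) (20/3,5) (25/2,5) (13,6) (13,11)]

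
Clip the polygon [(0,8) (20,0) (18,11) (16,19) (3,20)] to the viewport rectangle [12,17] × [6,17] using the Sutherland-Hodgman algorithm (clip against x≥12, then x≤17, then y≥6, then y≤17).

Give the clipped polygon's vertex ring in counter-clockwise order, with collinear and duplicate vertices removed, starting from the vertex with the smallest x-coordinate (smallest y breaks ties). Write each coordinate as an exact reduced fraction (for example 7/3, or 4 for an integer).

Clipped polygon: [(12,6) (17,6) (17,15) (33/2,17) (12,17)]

1. After x ≥ 12: [(12,16/5) (20,0) (18,11) (16,19) (12,251/13)]
2. After x ≤ 17: [(12,16/5) (17,6/5) (17,15) (16,19) (12,251/13)]
3. After y ≥ 6: [(12,6) (17,6) (17,15) (16,19) (12,251/13)]
4. After y ≤ 17: [(12,17) (12,6) (17,6) (17,15) (33/2,17)]
5. Canonical ring: [(12,6) (17,6) (17,15) (33/2,17) (12,17)]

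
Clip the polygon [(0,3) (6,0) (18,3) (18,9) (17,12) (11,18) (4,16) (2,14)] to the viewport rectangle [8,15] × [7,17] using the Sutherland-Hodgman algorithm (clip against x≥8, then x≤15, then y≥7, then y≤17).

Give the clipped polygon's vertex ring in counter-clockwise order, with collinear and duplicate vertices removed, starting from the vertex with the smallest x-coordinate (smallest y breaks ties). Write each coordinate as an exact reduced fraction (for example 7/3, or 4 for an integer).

Clipped polygon: [(8,7) (15,7) (15,14) (12,17) (8,17)]

1. After x ≥ 8: [(8,1/2) (18,3) (18,9) (17,12) (11,18) (8,120/7)]
2. After x ≤ 15: [(8,1/2) (15,9/4) (15,14) (11,18) (8,120/7)]
3. After y ≥ 7: [(8,7) (15,7) (15,14) (11,18) (8,120/7)]
4. After y ≤ 17: [(8,17) (8,7) (15,7) (15,14) (12,17)]
5. Canonical ring: [(8,7) (15,7) (15,14) (12,17) (8,17)]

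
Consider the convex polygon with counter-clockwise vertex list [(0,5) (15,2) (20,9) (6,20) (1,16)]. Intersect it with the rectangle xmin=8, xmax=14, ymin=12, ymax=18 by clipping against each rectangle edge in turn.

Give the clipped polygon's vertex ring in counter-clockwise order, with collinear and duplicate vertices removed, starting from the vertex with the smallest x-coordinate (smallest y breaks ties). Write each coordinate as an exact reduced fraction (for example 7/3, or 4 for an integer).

1. After x ≥ 8: [(8,17/5) (15,2) (20,9) (8,129/7)]
2. After x ≤ 14: [(8,17/5) (14,11/5) (14,96/7) (8,129/7)]
3. After y ≥ 12: [(8,12) (14,12) (14,96/7) (8,129/7)]
4. After y ≤ 18: [(8,18) (8,12) (14,12) (14,96/7) (94/11,18)]
5. Canonical ring: [(8,12) (14,12) (14,96/7) (94/11,18) (8,18)]

Clipped polygon: [(8,12) (14,12) (14,96/7) (94/11,18) (8,18)]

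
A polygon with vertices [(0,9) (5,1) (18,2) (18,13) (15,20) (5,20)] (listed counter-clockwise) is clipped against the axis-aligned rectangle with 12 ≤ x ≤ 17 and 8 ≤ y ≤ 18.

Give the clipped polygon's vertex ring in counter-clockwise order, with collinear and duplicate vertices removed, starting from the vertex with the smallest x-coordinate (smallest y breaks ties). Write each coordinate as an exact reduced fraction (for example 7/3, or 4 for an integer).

Clipped polygon: [(12,8) (17,8) (17,46/3) (111/7,18) (12,18)]

1. After x ≥ 12: [(12,20/13) (18,2) (18,13) (15,20) (12,20)]
2. After x ≤ 17: [(12,20/13) (17,25/13) (17,46/3) (15,20) (12,20)]
3. After y ≥ 8: [(12,8) (17,8) (17,46/3) (15,20) (12,20)]
4. After y ≤ 18: [(12,18) (12,8) (17,8) (17,46/3) (111/7,18)]
5. Canonical ring: [(12,8) (17,8) (17,46/3) (111/7,18) (12,18)]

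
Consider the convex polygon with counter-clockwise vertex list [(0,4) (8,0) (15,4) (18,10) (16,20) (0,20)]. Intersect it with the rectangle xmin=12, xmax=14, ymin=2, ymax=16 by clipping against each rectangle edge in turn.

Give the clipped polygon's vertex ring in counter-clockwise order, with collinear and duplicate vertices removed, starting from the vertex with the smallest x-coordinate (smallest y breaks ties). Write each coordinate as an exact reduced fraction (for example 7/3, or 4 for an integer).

1. After x ≥ 12: [(12,16/7) (15,4) (18,10) (16,20) (12,20)]
2. After x ≤ 14: [(12,16/7) (14,24/7) (14,20) (12,20)]
3. After y ≥ 2: [(12,16/7) (14,24/7) (14,20) (12,20)]
4. After y ≤ 16: [(12,16) (12,16/7) (14,24/7) (14,16)]
5. Canonical ring: [(12,16/7) (14,24/7) (14,16) (12,16)]

Clipped polygon: [(12,16/7) (14,24/7) (14,16) (12,16)]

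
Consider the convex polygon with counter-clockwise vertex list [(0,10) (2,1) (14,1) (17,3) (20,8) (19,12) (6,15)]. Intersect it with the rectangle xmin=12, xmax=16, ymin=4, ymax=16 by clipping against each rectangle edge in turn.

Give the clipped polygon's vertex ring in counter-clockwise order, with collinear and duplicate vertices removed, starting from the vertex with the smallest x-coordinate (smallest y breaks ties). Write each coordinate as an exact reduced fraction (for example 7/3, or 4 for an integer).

Clipped polygon: [(12,4) (16,4) (16,165/13) (12,177/13)]

1. After x ≥ 12: [(12,1) (14,1) (17,3) (20,8) (19,12) (12,177/13)]
2. After x ≤ 16: [(12,1) (14,1) (16,7/3) (16,165/13) (12,177/13)]
3. After y ≥ 4: [(12,4) (16,4) (16,165/13) (12,177/13)]
4. After y ≤ 16: [(12,4) (16,4) (16,165/13) (12,177/13)]
5. Canonical ring: [(12,4) (16,4) (16,165/13) (12,177/13)]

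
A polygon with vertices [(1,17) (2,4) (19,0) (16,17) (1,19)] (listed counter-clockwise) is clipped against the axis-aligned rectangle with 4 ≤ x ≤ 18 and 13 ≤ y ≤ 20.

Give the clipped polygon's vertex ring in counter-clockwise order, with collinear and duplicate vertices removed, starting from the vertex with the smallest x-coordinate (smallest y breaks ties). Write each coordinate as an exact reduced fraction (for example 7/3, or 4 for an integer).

Clipped polygon: [(4,13) (284/17,13) (16,17) (4,93/5)]

1. After x ≥ 4: [(4,60/17) (19,0) (16,17) (4,93/5)]
2. After x ≤ 18: [(4,60/17) (18,4/17) (18,17/3) (16,17) (4,93/5)]
3. After y ≥ 13: [(4,13) (284/17,13) (16,17) (4,93/5)]
4. After y ≤ 20: [(4,13) (284/17,13) (16,17) (4,93/5)]
5. Canonical ring: [(4,13) (284/17,13) (16,17) (4,93/5)]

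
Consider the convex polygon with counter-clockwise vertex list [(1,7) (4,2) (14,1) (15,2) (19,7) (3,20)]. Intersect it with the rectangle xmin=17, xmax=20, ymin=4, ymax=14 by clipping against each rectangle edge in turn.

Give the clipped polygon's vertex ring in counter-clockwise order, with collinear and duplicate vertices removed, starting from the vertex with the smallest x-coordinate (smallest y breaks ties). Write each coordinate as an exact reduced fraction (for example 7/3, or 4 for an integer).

Clipped polygon: [(17,9/2) (19,7) (17,69/8)]

1. After x ≥ 17: [(17,9/2) (19,7) (17,69/8)]
2. After x ≤ 20: [(17,9/2) (19,7) (17,69/8)]
3. After y ≥ 4: [(17,9/2) (19,7) (17,69/8)]
4. After y ≤ 14: [(17,9/2) (19,7) (17,69/8)]
5. Canonical ring: [(17,9/2) (19,7) (17,69/8)]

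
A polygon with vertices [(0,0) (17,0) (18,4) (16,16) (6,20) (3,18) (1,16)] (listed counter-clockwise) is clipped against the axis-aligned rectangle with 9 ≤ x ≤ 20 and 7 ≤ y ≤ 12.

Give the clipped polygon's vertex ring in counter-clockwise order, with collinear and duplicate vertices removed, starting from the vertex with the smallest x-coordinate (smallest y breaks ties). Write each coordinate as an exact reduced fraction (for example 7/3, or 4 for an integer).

1. After x ≥ 9: [(9,0) (17,0) (18,4) (16,16) (9,94/5)]
2. After x ≤ 20: [(9,0) (17,0) (18,4) (16,16) (9,94/5)]
3. After y ≥ 7: [(9,7) (35/2,7) (16,16) (9,94/5)]
4. After y ≤ 12: [(9,12) (9,7) (35/2,7) (50/3,12)]
5. Canonical ring: [(9,7) (35/2,7) (50/3,12) (9,12)]

Clipped polygon: [(9,7) (35/2,7) (50/3,12) (9,12)]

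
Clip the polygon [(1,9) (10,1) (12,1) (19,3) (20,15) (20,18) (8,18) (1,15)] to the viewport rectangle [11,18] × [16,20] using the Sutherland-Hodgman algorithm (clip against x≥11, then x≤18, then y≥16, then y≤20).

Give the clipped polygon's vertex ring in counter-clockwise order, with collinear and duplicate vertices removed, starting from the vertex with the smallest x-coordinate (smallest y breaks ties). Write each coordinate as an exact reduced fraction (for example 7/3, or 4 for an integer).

1. After x ≥ 11: [(11,1) (12,1) (19,3) (20,15) (20,18) (11,18)]
2. After x ≤ 18: [(11,1) (12,1) (18,19/7) (18,18) (11,18)]
3. After y ≥ 16: [(11,16) (18,16) (18,18) (11,18)]
4. After y ≤ 20: [(11,16) (18,16) (18,18) (11,18)]
5. Canonical ring: [(11,16) (18,16) (18,18) (11,18)]

Clipped polygon: [(11,16) (18,16) (18,18) (11,18)]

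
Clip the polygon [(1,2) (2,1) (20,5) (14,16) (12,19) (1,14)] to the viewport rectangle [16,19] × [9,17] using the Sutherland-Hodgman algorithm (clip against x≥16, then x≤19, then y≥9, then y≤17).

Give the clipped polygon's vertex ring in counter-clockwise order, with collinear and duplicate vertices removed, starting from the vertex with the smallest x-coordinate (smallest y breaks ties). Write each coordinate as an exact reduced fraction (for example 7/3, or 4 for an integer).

Clipped polygon: [(16,9) (196/11,9) (16,37/3)]

1. After x ≥ 16: [(16,37/9) (20,5) (16,37/3)]
2. After x ≤ 19: [(16,37/9) (19,43/9) (19,41/6) (16,37/3)]
3. After y ≥ 9: [(16,9) (196/11,9) (16,37/3)]
4. After y ≤ 17: [(16,9) (196/11,9) (16,37/3)]
5. Canonical ring: [(16,9) (196/11,9) (16,37/3)]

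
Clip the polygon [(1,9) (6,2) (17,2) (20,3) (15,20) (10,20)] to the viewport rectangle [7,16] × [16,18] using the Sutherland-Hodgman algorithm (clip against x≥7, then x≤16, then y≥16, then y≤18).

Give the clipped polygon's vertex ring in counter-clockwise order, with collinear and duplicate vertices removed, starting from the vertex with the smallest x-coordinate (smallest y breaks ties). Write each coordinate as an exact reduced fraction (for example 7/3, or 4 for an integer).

1. After x ≥ 7: [(7,49/3) (7,2) (17,2) (20,3) (15,20) (10,20)]
2. After x ≤ 16: [(7,49/3) (7,2) (16,2) (16,83/5) (15,20) (10,20)]
3. After y ≥ 16: [(7,49/3) (7,16) (16,16) (16,83/5) (15,20) (10,20)]
4. After y ≤ 18: [(92/11,18) (7,49/3) (7,16) (16,16) (16,83/5) (265/17,18)]
5. Canonical ring: [(7,16) (16,16) (16,83/5) (265/17,18) (92/11,18) (7,49/3)]

Clipped polygon: [(7,16) (16,16) (16,83/5) (265/17,18) (92/11,18) (7,49/3)]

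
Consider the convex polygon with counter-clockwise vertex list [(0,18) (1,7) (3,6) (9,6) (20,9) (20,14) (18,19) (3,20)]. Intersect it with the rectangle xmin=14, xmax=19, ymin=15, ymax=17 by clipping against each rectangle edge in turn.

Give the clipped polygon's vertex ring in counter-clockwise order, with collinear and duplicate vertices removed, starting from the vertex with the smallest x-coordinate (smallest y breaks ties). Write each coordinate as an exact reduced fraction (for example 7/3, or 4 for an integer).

1. After x ≥ 14: [(14,81/11) (20,9) (20,14) (18,19) (14,289/15)]
2. After x ≤ 19: [(14,81/11) (19,96/11) (19,33/2) (18,19) (14,289/15)]
3. After y ≥ 15: [(14,15) (19,15) (19,33/2) (18,19) (14,289/15)]
4. After y ≤ 17: [(14,17) (14,15) (19,15) (19,33/2) (94/5,17)]
5. Canonical ring: [(14,15) (19,15) (19,33/2) (94/5,17) (14,17)]

Clipped polygon: [(14,15) (19,15) (19,33/2) (94/5,17) (14,17)]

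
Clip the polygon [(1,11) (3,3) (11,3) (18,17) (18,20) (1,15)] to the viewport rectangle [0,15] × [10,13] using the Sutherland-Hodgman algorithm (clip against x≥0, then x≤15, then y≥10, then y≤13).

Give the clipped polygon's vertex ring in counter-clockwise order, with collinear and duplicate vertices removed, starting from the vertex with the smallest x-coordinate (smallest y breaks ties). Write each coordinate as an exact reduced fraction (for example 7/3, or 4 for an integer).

Clipped polygon: [(1,11) (5/4,10) (29/2,10) (15,11) (15,13) (1,13)]

1. After x ≥ 0: [(1,11) (3,3) (11,3) (18,17) (18,20) (1,15)]
2. After x ≤ 15: [(1,11) (3,3) (11,3) (15,11) (15,325/17) (1,15)]
3. After y ≥ 10: [(1,11) (5/4,10) (29/2,10) (15,11) (15,325/17) (1,15)]
4. After y ≤ 13: [(1,13) (1,11) (5/4,10) (29/2,10) (15,11) (15,13)]
5. Canonical ring: [(1,11) (5/4,10) (29/2,10) (15,11) (15,13) (1,13)]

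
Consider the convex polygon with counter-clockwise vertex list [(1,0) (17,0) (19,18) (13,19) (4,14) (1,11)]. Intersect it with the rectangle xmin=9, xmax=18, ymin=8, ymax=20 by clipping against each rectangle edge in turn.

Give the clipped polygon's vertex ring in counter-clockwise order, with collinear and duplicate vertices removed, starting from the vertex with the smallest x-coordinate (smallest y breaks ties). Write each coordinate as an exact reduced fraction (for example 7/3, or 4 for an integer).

1. After x ≥ 9: [(9,0) (17,0) (19,18) (13,19) (9,151/9)]
2. After x ≤ 18: [(9,0) (17,0) (18,9) (18,109/6) (13,19) (9,151/9)]
3. After y ≥ 8: [(9,8) (161/9,8) (18,9) (18,109/6) (13,19) (9,151/9)]
4. After y ≤ 20: [(9,8) (161/9,8) (18,9) (18,109/6) (13,19) (9,151/9)]
5. Canonical ring: [(9,8) (161/9,8) (18,9) (18,109/6) (13,19) (9,151/9)]

Clipped polygon: [(9,8) (161/9,8) (18,9) (18,109/6) (13,19) (9,151/9)]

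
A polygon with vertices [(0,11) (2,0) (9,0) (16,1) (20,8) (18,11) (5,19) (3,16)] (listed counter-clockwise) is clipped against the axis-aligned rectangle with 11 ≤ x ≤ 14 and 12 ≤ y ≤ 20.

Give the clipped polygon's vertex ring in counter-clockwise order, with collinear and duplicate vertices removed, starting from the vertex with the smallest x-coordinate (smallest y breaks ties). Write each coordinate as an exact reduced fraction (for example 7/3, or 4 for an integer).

Clipped polygon: [(11,12) (14,12) (14,175/13) (11,199/13)]

1. After x ≥ 11: [(11,2/7) (16,1) (20,8) (18,11) (11,199/13)]
2. After x ≤ 14: [(11,2/7) (14,5/7) (14,175/13) (11,199/13)]
3. After y ≥ 12: [(11,12) (14,12) (14,175/13) (11,199/13)]
4. After y ≤ 20: [(11,12) (14,12) (14,175/13) (11,199/13)]
5. Canonical ring: [(11,12) (14,12) (14,175/13) (11,199/13)]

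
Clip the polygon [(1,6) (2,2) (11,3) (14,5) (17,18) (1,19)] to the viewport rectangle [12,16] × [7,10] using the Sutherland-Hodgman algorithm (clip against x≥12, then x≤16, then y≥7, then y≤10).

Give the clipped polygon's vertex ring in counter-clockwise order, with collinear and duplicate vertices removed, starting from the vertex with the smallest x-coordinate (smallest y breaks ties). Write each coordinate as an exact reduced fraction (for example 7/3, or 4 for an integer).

Clipped polygon: [(12,7) (188/13,7) (197/13,10) (12,10)]

1. After x ≥ 12: [(12,11/3) (14,5) (17,18) (12,293/16)]
2. After x ≤ 16: [(12,11/3) (14,5) (16,41/3) (16,289/16) (12,293/16)]
3. After y ≥ 7: [(12,7) (188/13,7) (16,41/3) (16,289/16) (12,293/16)]
4. After y ≤ 10: [(12,10) (12,7) (188/13,7) (197/13,10)]
5. Canonical ring: [(12,7) (188/13,7) (197/13,10) (12,10)]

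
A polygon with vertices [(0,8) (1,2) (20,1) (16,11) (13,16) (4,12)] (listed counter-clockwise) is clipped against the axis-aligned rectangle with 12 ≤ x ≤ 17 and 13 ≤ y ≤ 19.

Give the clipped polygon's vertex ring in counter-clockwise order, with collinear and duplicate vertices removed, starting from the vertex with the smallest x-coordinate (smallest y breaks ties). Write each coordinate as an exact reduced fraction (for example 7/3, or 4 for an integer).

1. After x ≥ 12: [(12,27/19) (20,1) (16,11) (13,16) (12,140/9)]
2. After x ≤ 17: [(12,27/19) (17,22/19) (17,17/2) (16,11) (13,16) (12,140/9)]
3. After y ≥ 13: [(12,13) (74/5,13) (13,16) (12,140/9)]
4. After y ≤ 19: [(12,13) (74/5,13) (13,16) (12,140/9)]
5. Canonical ring: [(12,13) (74/5,13) (13,16) (12,140/9)]

Clipped polygon: [(12,13) (74/5,13) (13,16) (12,140/9)]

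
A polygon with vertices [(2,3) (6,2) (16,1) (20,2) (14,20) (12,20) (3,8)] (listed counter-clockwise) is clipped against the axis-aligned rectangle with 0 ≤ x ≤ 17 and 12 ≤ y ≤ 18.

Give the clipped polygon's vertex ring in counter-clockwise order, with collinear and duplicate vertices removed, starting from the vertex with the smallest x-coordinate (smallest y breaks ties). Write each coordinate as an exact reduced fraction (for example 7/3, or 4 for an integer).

1. After x ≥ 0: [(2,3) (6,2) (16,1) (20,2) (14,20) (12,20) (3,8)]
2. After x ≤ 17: [(2,3) (6,2) (16,1) (17,5/4) (17,11) (14,20) (12,20) (3,8)]
3. After y ≥ 12: [(50/3,12) (14,20) (12,20) (6,12)]
4. After y ≤ 18: [(50/3,12) (44/3,18) (21/2,18) (6,12)]
5. Canonical ring: [(6,12) (50/3,12) (44/3,18) (21/2,18)]

Clipped polygon: [(6,12) (50/3,12) (44/3,18) (21/2,18)]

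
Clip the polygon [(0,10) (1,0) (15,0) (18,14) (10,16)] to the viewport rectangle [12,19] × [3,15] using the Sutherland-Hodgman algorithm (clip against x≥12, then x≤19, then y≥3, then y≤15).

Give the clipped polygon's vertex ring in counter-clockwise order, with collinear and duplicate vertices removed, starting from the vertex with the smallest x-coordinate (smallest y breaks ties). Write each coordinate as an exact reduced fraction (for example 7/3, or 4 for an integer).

1. After x ≥ 12: [(12,0) (15,0) (18,14) (12,31/2)]
2. After x ≤ 19: [(12,0) (15,0) (18,14) (12,31/2)]
3. After y ≥ 3: [(12,3) (219/14,3) (18,14) (12,31/2)]
4. After y ≤ 15: [(12,15) (12,3) (219/14,3) (18,14) (14,15)]
5. Canonical ring: [(12,3) (219/14,3) (18,14) (14,15) (12,15)]

Clipped polygon: [(12,3) (219/14,3) (18,14) (14,15) (12,15)]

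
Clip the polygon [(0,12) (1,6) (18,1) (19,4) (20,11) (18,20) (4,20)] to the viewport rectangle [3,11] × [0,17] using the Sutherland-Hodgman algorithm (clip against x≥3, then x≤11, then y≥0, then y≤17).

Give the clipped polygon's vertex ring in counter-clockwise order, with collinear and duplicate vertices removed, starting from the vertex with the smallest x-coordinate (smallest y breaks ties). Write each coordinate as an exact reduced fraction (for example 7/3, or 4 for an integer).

1. After x ≥ 3: [(3,18) (3,92/17) (18,1) (19,4) (20,11) (18,20) (4,20)]
2. After x ≤ 11: [(3,18) (3,92/17) (11,52/17) (11,20) (4,20)]
3. After y ≥ 0: [(3,18) (3,92/17) (11,52/17) (11,20) (4,20)]
4. After y ≤ 17: [(3,17) (3,92/17) (11,52/17) (11,17)]
5. Canonical ring: [(3,92/17) (11,52/17) (11,17) (3,17)]

Clipped polygon: [(3,92/17) (11,52/17) (11,17) (3,17)]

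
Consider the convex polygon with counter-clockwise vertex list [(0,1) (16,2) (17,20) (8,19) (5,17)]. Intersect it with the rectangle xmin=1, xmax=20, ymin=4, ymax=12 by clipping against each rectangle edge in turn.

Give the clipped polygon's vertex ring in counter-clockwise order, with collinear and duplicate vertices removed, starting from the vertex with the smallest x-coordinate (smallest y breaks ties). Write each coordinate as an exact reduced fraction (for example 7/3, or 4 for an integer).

Clipped polygon: [(1,4) (145/9,4) (149/9,12) (55/16,12) (1,21/5)]

1. After x ≥ 1: [(1,21/5) (1,17/16) (16,2) (17,20) (8,19) (5,17)]
2. After x ≤ 20: [(1,21/5) (1,17/16) (16,2) (17,20) (8,19) (5,17)]
3. After y ≥ 4: [(1,21/5) (1,4) (145/9,4) (17,20) (8,19) (5,17)]
4. After y ≤ 12: [(55/16,12) (1,21/5) (1,4) (145/9,4) (149/9,12)]
5. Canonical ring: [(1,4) (145/9,4) (149/9,12) (55/16,12) (1,21/5)]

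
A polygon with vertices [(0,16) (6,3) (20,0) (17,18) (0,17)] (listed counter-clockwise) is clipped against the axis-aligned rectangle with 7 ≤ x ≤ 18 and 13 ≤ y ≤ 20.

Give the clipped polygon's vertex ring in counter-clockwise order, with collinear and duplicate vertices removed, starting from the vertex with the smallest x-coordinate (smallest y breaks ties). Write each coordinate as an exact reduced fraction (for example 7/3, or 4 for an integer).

Clipped polygon: [(7,13) (107/6,13) (17,18) (7,296/17)]

1. After x ≥ 7: [(7,39/14) (20,0) (17,18) (7,296/17)]
2. After x ≤ 18: [(7,39/14) (18,3/7) (18,12) (17,18) (7,296/17)]
3. After y ≥ 13: [(7,13) (107/6,13) (17,18) (7,296/17)]
4. After y ≤ 20: [(7,13) (107/6,13) (17,18) (7,296/17)]
5. Canonical ring: [(7,13) (107/6,13) (17,18) (7,296/17)]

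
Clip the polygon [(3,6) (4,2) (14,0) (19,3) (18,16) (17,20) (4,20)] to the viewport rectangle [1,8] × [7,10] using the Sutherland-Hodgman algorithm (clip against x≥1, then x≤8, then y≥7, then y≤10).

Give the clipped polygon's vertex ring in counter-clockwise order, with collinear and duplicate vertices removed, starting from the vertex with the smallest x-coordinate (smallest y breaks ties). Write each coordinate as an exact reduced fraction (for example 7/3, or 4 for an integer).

1. After x ≥ 1: [(3,6) (4,2) (14,0) (19,3) (18,16) (17,20) (4,20)]
2. After x ≤ 8: [(3,6) (4,2) (8,6/5) (8,20) (4,20)]
3. After y ≥ 7: [(43/14,7) (8,7) (8,20) (4,20)]
4. After y ≤ 10: [(23/7,10) (43/14,7) (8,7) (8,10)]
5. Canonical ring: [(43/14,7) (8,7) (8,10) (23/7,10)]

Clipped polygon: [(43/14,7) (8,7) (8,10) (23/7,10)]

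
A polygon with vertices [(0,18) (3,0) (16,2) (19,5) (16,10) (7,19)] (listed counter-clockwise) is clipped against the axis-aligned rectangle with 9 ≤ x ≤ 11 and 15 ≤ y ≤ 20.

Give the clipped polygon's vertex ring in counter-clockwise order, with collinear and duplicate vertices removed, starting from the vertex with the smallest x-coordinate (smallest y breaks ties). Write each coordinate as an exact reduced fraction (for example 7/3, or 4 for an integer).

1. After x ≥ 9: [(9,12/13) (16,2) (19,5) (16,10) (9,17)]
2. After x ≤ 11: [(9,12/13) (11,16/13) (11,15) (9,17)]
3. After y ≥ 15: [(9,15) (11,15) (11,15) (9,17)]
4. After y ≤ 20: [(9,15) (11,15) (11,15) (9,17)]
5. Canonical ring: [(9,15) (11,15) (9,17)]

Clipped polygon: [(9,15) (11,15) (9,17)]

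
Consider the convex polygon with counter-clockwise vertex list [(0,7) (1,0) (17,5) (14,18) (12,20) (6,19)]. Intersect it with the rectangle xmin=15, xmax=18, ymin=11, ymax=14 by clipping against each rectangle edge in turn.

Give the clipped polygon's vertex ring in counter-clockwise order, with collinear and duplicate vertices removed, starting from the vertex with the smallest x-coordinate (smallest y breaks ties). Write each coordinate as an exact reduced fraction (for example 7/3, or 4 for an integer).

Clipped polygon: [(15,11) (203/13,11) (15,41/3)]

1. After x ≥ 15: [(15,35/8) (17,5) (15,41/3)]
2. After x ≤ 18: [(15,35/8) (17,5) (15,41/3)]
3. After y ≥ 11: [(15,11) (203/13,11) (15,41/3)]
4. After y ≤ 14: [(15,11) (203/13,11) (15,41/3)]
5. Canonical ring: [(15,11) (203/13,11) (15,41/3)]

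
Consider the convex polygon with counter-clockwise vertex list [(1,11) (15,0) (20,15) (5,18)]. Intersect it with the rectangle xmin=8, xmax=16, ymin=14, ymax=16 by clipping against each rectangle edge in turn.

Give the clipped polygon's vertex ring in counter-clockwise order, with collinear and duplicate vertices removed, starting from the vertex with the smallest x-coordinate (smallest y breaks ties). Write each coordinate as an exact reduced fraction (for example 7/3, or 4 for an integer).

1. After x ≥ 8: [(8,11/2) (15,0) (20,15) (8,87/5)]
2. After x ≤ 16: [(8,11/2) (15,0) (16,3) (16,79/5) (8,87/5)]
3. After y ≥ 14: [(8,14) (16,14) (16,79/5) (8,87/5)]
4. After y ≤ 16: [(8,16) (8,14) (16,14) (16,79/5) (15,16)]
5. Canonical ring: [(8,14) (16,14) (16,79/5) (15,16) (8,16)]

Clipped polygon: [(8,14) (16,14) (16,79/5) (15,16) (8,16)]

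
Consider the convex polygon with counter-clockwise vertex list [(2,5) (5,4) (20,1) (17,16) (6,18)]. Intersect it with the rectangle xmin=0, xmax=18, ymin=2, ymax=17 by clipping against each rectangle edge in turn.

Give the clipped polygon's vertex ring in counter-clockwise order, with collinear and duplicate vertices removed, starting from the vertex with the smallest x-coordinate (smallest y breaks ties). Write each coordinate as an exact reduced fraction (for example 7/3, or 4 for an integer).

Clipped polygon: [(2,5) (5,4) (15,2) (18,2) (18,11) (17,16) (23/2,17) (74/13,17)]

1. After x ≥ 0: [(2,5) (5,4) (20,1) (17,16) (6,18)]
2. After x ≤ 18: [(2,5) (5,4) (18,7/5) (18,11) (17,16) (6,18)]
3. After y ≥ 2: [(2,5) (5,4) (15,2) (18,2) (18,11) (17,16) (6,18)]
4. After y ≤ 17: [(74/13,17) (2,5) (5,4) (15,2) (18,2) (18,11) (17,16) (23/2,17)]
5. Canonical ring: [(2,5) (5,4) (15,2) (18,2) (18,11) (17,16) (23/2,17) (74/13,17)]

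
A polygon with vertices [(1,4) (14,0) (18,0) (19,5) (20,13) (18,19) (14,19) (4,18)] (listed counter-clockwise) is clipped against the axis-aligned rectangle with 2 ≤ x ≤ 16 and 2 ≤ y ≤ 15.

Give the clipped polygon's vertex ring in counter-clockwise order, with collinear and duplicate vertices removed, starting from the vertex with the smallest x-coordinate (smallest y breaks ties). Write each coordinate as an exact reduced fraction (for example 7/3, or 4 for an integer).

1. After x ≥ 2: [(2,26/3) (2,48/13) (14,0) (18,0) (19,5) (20,13) (18,19) (14,19) (4,18)]
2. After x ≤ 16: [(2,26/3) (2,48/13) (14,0) (16,0) (16,19) (14,19) (4,18)]
3. After y ≥ 2: [(2,26/3) (2,48/13) (15/2,2) (16,2) (16,19) (14,19) (4,18)]
4. After y ≤ 15: [(47/14,15) (2,26/3) (2,48/13) (15/2,2) (16,2) (16,15)]
5. Canonical ring: [(2,48/13) (15/2,2) (16,2) (16,15) (47/14,15) (2,26/3)]

Clipped polygon: [(2,48/13) (15/2,2) (16,2) (16,15) (47/14,15) (2,26/3)]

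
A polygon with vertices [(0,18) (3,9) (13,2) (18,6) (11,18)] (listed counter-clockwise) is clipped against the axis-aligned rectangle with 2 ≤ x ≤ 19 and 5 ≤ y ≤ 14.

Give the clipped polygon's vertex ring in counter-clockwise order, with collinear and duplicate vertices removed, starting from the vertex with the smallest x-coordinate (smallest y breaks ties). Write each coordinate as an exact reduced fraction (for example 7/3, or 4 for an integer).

1. After x ≥ 2: [(2,18) (2,12) (3,9) (13,2) (18,6) (11,18)]
2. After x ≤ 19: [(2,18) (2,12) (3,9) (13,2) (18,6) (11,18)]
3. After y ≥ 5: [(2,18) (2,12) (3,9) (61/7,5) (67/4,5) (18,6) (11,18)]
4. After y ≤ 14: [(2,14) (2,12) (3,9) (61/7,5) (67/4,5) (18,6) (40/3,14)]
5. Canonical ring: [(2,12) (3,9) (61/7,5) (67/4,5) (18,6) (40/3,14) (2,14)]

Clipped polygon: [(2,12) (3,9) (61/7,5) (67/4,5) (18,6) (40/3,14) (2,14)]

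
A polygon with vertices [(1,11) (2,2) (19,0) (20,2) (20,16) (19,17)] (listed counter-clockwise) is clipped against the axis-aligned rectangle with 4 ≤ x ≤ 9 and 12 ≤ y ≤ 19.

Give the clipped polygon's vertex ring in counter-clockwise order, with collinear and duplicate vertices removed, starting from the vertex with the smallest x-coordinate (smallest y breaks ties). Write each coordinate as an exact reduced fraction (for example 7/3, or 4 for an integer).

Clipped polygon: [(4,12) (9,12) (9,41/3)]

1. After x ≥ 4: [(4,12) (4,30/17) (19,0) (20,2) (20,16) (19,17)]
2. After x ≤ 9: [(9,41/3) (4,12) (4,30/17) (9,20/17)]
3. After y ≥ 12: [(9,12) (9,41/3) (4,12) (4,12)]
4. After y ≤ 19: [(9,12) (9,41/3) (4,12) (4,12)]
5. Canonical ring: [(4,12) (9,12) (9,41/3)]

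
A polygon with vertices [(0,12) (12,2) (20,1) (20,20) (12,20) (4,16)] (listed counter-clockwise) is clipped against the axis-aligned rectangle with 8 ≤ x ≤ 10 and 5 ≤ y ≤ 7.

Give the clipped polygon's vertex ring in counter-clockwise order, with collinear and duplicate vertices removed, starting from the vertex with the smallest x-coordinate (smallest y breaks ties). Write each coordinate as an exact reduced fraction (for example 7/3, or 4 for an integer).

Clipped polygon: [(8,16/3) (42/5,5) (10,5) (10,7) (8,7)]

1. After x ≥ 8: [(8,16/3) (12,2) (20,1) (20,20) (12,20) (8,18)]
2. After x ≤ 10: [(8,16/3) (10,11/3) (10,19) (8,18)]
3. After y ≥ 5: [(8,16/3) (42/5,5) (10,5) (10,19) (8,18)]
4. After y ≤ 7: [(8,7) (8,16/3) (42/5,5) (10,5) (10,7)]
5. Canonical ring: [(8,16/3) (42/5,5) (10,5) (10,7) (8,7)]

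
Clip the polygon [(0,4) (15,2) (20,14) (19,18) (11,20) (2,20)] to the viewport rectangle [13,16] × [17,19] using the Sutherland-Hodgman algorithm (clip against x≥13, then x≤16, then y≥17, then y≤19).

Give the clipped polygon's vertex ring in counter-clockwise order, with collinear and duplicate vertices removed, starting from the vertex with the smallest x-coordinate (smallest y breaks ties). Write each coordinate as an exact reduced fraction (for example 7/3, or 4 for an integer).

1. After x ≥ 13: [(13,34/15) (15,2) (20,14) (19,18) (13,39/2)]
2. After x ≤ 16: [(13,34/15) (15,2) (16,22/5) (16,75/4) (13,39/2)]
3. After y ≥ 17: [(13,17) (16,17) (16,75/4) (13,39/2)]
4. After y ≤ 19: [(13,19) (13,17) (16,17) (16,75/4) (15,19)]
5. Canonical ring: [(13,17) (16,17) (16,75/4) (15,19) (13,19)]

Clipped polygon: [(13,17) (16,17) (16,75/4) (15,19) (13,19)]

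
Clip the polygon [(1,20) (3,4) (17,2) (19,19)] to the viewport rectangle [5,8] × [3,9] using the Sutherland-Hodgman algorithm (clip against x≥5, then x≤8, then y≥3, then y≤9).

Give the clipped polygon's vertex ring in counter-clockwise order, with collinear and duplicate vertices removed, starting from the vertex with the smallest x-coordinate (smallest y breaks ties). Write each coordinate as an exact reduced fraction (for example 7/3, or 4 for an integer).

Clipped polygon: [(5,26/7) (8,23/7) (8,9) (5,9)]

1. After x ≥ 5: [(5,178/9) (5,26/7) (17,2) (19,19)]
2. After x ≤ 8: [(8,353/18) (5,178/9) (5,26/7) (8,23/7)]
3. After y ≥ 3: [(8,353/18) (5,178/9) (5,26/7) (8,23/7)]
4. After y ≤ 9: [(8,9) (5,9) (5,26/7) (8,23/7)]
5. Canonical ring: [(5,26/7) (8,23/7) (8,9) (5,9)]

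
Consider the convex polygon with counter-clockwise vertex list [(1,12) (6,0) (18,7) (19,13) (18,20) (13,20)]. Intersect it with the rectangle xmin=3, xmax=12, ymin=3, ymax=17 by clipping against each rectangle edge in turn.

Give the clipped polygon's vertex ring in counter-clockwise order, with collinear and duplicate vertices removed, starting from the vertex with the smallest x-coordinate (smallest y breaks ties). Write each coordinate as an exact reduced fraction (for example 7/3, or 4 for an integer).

Clipped polygon: [(3,36/5) (19/4,3) (78/7,3) (12,7/2) (12,17) (17/2,17) (3,40/3)]

1. After x ≥ 3: [(3,40/3) (3,36/5) (6,0) (18,7) (19,13) (18,20) (13,20)]
2. After x ≤ 12: [(12,58/3) (3,40/3) (3,36/5) (6,0) (12,7/2)]
3. After y ≥ 3: [(12,58/3) (3,40/3) (3,36/5) (19/4,3) (78/7,3) (12,7/2)]
4. After y ≤ 17: [(12,17) (17/2,17) (3,40/3) (3,36/5) (19/4,3) (78/7,3) (12,7/2)]
5. Canonical ring: [(3,36/5) (19/4,3) (78/7,3) (12,7/2) (12,17) (17/2,17) (3,40/3)]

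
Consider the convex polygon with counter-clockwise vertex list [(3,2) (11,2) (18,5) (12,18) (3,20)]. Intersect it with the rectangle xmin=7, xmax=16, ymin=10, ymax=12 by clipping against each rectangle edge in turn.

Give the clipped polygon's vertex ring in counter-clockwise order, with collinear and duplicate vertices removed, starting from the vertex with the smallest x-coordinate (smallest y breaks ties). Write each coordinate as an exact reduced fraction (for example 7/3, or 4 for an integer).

Clipped polygon: [(7,10) (204/13,10) (192/13,12) (7,12)]

1. After x ≥ 7: [(7,2) (11,2) (18,5) (12,18) (7,172/9)]
2. After x ≤ 16: [(7,2) (11,2) (16,29/7) (16,28/3) (12,18) (7,172/9)]
3. After y ≥ 10: [(7,10) (204/13,10) (12,18) (7,172/9)]
4. After y ≤ 12: [(7,12) (7,10) (204/13,10) (192/13,12)]
5. Canonical ring: [(7,10) (204/13,10) (192/13,12) (7,12)]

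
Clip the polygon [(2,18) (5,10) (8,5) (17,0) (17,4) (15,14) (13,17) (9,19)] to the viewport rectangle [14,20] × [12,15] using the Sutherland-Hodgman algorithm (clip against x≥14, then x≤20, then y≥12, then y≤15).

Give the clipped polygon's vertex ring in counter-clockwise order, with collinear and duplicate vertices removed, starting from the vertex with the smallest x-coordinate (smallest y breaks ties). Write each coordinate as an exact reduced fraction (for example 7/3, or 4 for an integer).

1. After x ≥ 14: [(14,5/3) (17,0) (17,4) (15,14) (14,31/2)]
2. After x ≤ 20: [(14,5/3) (17,0) (17,4) (15,14) (14,31/2)]
3. After y ≥ 12: [(14,12) (77/5,12) (15,14) (14,31/2)]
4. After y ≤ 15: [(14,15) (14,12) (77/5,12) (15,14) (43/3,15)]
5. Canonical ring: [(14,12) (77/5,12) (15,14) (43/3,15) (14,15)]

Clipped polygon: [(14,12) (77/5,12) (15,14) (43/3,15) (14,15)]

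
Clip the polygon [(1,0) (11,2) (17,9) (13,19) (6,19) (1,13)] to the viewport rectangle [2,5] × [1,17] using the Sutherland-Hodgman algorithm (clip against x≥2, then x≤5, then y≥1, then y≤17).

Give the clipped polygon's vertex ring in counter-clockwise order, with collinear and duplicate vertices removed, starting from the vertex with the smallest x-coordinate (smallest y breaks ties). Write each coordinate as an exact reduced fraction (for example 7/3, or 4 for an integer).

1. After x ≥ 2: [(2,1/5) (11,2) (17,9) (13,19) (6,19) (2,71/5)]
2. After x ≤ 5: [(2,1/5) (5,4/5) (5,89/5) (2,71/5)]
3. After y ≥ 1: [(2,1) (5,1) (5,89/5) (2,71/5)]
4. After y ≤ 17: [(2,1) (5,1) (5,17) (13/3,17) (2,71/5)]
5. Canonical ring: [(2,1) (5,1) (5,17) (13/3,17) (2,71/5)]

Clipped polygon: [(2,1) (5,1) (5,17) (13/3,17) (2,71/5)]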